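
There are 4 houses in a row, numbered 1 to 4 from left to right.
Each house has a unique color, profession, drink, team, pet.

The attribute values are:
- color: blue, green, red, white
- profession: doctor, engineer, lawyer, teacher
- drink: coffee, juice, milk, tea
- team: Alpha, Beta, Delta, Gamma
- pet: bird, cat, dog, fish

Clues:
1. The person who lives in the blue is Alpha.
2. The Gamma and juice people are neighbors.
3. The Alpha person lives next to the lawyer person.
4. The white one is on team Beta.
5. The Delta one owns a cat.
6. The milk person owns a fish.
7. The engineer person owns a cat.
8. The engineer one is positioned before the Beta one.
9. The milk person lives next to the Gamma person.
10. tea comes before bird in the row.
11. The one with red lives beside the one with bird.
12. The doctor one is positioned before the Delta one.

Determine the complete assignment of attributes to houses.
Solution:

House | Color | Profession | Drink | Team | Pet
-----------------------------------------------
  1   | blue | doctor | milk | Alpha | fish
  2   | green | lawyer | tea | Gamma | dog
  3   | red | engineer | juice | Delta | cat
  4   | white | teacher | coffee | Beta | bird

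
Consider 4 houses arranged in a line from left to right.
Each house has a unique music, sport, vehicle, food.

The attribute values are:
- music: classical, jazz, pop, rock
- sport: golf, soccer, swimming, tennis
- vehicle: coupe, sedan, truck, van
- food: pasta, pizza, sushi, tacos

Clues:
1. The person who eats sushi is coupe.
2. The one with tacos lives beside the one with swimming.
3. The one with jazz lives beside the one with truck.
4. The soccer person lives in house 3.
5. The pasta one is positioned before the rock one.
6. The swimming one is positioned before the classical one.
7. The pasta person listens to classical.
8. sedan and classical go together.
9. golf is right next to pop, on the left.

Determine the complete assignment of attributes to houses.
Solution:

House | Music | Sport | Vehicle | Food
--------------------------------------
  1   | jazz | golf | van | tacos
  2   | pop | swimming | truck | pizza
  3   | classical | soccer | sedan | pasta
  4   | rock | tennis | coupe | sushi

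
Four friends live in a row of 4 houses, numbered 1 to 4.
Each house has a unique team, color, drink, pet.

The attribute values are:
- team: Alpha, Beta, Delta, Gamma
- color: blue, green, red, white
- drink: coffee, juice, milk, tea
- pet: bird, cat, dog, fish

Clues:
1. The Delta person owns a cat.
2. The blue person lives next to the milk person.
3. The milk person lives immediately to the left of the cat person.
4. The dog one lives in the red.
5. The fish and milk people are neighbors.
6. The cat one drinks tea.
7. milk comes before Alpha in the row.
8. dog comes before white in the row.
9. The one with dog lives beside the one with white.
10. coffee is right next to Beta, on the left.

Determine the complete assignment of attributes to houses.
Solution:

House | Team | Color | Drink | Pet
----------------------------------
  1   | Gamma | blue | coffee | fish
  2   | Beta | red | milk | dog
  3   | Delta | white | tea | cat
  4   | Alpha | green | juice | bird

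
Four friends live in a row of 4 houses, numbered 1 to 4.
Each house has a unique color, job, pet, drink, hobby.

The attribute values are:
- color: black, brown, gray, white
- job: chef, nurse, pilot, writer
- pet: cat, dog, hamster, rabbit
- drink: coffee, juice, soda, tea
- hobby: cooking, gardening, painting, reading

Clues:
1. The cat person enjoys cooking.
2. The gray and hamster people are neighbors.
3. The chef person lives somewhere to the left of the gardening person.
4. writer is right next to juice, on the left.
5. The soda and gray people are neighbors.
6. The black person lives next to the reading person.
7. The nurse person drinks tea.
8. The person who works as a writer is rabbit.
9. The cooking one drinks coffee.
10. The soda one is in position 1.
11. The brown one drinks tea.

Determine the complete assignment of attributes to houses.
Solution:

House | Color | Job | Pet | Drink | Hobby
-----------------------------------------
  1   | black | writer | rabbit | soda | painting
  2   | gray | chef | dog | juice | reading
  3   | brown | nurse | hamster | tea | gardening
  4   | white | pilot | cat | coffee | cooking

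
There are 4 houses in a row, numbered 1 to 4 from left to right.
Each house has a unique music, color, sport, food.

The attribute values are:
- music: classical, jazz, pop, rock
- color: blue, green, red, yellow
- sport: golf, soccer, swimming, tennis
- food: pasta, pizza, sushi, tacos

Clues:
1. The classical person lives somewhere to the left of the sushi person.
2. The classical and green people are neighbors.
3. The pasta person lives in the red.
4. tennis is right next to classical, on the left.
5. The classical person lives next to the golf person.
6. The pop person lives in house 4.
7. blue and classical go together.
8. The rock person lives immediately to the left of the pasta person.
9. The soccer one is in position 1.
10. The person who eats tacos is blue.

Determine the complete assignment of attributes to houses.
Solution:

House | Music | Color | Sport | Food
------------------------------------
  1   | rock | yellow | soccer | pizza
  2   | jazz | red | tennis | pasta
  3   | classical | blue | swimming | tacos
  4   | pop | green | golf | sushi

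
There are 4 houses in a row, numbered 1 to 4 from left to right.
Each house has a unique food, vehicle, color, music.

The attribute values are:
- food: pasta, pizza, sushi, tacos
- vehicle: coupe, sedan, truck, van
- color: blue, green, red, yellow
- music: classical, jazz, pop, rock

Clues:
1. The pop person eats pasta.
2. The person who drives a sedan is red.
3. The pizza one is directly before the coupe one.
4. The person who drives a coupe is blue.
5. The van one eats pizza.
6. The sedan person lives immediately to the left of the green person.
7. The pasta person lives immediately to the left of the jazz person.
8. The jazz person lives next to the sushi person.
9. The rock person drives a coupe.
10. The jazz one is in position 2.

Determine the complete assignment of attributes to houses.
Solution:

House | Food | Vehicle | Color | Music
--------------------------------------
  1   | pasta | sedan | red | pop
  2   | pizza | van | green | jazz
  3   | sushi | coupe | blue | rock
  4   | tacos | truck | yellow | classical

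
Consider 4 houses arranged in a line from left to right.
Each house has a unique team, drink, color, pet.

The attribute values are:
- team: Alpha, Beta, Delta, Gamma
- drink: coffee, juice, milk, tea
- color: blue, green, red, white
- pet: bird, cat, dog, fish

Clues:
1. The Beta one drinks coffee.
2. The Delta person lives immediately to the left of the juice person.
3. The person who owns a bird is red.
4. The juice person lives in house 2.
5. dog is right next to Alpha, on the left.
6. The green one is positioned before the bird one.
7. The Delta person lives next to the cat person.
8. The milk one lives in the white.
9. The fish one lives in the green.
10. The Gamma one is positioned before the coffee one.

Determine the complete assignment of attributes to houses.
Solution:

House | Team | Drink | Color | Pet
----------------------------------
  1   | Delta | milk | white | dog
  2   | Alpha | juice | blue | cat
  3   | Gamma | tea | green | fish
  4   | Beta | coffee | red | bird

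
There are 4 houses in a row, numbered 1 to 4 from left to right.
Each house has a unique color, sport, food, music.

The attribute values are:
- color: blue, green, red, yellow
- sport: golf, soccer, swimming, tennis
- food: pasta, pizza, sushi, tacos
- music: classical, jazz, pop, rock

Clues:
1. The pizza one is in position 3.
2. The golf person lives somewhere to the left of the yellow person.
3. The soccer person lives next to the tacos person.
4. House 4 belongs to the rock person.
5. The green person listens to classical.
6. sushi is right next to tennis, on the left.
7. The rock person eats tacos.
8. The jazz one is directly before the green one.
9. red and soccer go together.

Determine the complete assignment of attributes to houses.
Solution:

House | Color | Sport | Food | Music
------------------------------------
  1   | blue | golf | sushi | jazz
  2   | green | tennis | pasta | classical
  3   | red | soccer | pizza | pop
  4   | yellow | swimming | tacos | rock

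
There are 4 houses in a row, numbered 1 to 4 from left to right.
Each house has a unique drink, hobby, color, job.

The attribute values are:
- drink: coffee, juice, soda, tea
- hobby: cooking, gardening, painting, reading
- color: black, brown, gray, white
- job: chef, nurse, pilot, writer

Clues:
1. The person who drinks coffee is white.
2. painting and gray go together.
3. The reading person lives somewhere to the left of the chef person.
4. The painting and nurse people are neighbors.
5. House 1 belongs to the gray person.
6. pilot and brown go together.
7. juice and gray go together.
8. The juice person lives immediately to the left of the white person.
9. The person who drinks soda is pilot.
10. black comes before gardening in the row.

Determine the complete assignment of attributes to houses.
Solution:

House | Drink | Hobby | Color | Job
-----------------------------------
  1   | juice | painting | gray | writer
  2   | coffee | reading | white | nurse
  3   | tea | cooking | black | chef
  4   | soda | gardening | brown | pilot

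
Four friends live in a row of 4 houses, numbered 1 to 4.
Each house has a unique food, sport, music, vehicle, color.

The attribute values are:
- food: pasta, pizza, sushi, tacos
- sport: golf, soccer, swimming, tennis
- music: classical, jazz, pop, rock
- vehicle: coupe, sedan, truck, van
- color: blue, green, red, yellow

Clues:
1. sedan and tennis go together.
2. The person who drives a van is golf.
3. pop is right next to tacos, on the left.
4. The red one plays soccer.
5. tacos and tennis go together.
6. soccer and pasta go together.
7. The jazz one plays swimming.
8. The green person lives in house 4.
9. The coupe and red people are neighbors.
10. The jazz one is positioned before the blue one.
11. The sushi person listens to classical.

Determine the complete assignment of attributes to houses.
Solution:

House | Food | Sport | Music | Vehicle | Color
----------------------------------------------
  1   | pizza | swimming | jazz | coupe | yellow
  2   | pasta | soccer | pop | truck | red
  3   | tacos | tennis | rock | sedan | blue
  4   | sushi | golf | classical | van | green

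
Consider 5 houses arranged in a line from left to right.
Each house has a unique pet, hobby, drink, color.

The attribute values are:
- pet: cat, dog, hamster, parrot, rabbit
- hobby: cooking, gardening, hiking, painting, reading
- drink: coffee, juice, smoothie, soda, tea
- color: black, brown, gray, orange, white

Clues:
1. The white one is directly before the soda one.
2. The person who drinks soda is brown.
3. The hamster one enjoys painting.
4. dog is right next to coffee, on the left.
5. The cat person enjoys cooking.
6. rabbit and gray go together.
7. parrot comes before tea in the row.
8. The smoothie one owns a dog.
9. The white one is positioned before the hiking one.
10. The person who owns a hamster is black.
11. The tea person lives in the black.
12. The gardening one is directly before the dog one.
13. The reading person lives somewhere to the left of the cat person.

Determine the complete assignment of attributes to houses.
Solution:

House | Pet | Hobby | Drink | Color
-----------------------------------
  1   | rabbit | gardening | juice | gray
  2   | dog | reading | smoothie | orange
  3   | cat | cooking | coffee | white
  4   | parrot | hiking | soda | brown
  5   | hamster | painting | tea | black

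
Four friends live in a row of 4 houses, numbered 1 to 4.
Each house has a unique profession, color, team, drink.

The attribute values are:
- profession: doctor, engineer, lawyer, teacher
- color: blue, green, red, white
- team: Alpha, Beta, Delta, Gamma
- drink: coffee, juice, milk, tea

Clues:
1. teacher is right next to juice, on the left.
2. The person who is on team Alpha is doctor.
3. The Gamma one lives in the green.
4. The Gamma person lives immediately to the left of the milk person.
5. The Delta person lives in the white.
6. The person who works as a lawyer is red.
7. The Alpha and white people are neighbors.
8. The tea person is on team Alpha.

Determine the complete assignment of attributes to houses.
Solution:

House | Profession | Color | Team | Drink
-----------------------------------------
  1   | doctor | blue | Alpha | tea
  2   | teacher | white | Delta | coffee
  3   | engineer | green | Gamma | juice
  4   | lawyer | red | Beta | milk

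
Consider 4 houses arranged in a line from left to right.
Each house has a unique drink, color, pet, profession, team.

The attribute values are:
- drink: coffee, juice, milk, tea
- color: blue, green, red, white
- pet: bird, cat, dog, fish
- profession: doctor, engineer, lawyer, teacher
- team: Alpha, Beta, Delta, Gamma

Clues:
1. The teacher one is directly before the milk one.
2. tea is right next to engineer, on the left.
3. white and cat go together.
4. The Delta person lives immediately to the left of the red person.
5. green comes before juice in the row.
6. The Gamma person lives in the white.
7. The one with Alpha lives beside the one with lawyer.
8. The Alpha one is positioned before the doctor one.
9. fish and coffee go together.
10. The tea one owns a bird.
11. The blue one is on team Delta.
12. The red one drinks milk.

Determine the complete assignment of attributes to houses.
Solution:

House | Drink | Color | Pet | Profession | Team
-----------------------------------------------
  1   | tea | blue | bird | teacher | Delta
  2   | milk | red | dog | engineer | Alpha
  3   | coffee | green | fish | lawyer | Beta
  4   | juice | white | cat | doctor | Gamma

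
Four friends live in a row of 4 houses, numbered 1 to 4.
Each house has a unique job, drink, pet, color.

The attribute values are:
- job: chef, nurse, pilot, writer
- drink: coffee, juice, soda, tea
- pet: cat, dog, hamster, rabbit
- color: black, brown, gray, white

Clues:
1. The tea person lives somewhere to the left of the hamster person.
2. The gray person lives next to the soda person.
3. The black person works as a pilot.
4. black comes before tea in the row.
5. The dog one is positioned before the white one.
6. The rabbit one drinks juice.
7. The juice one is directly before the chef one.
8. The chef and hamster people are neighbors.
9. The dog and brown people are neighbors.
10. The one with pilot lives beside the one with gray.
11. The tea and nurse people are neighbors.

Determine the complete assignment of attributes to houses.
Solution:

House | Job | Drink | Pet | Color
---------------------------------
  1   | pilot | juice | rabbit | black
  2   | chef | tea | dog | gray
  3   | nurse | soda | hamster | brown
  4   | writer | coffee | cat | white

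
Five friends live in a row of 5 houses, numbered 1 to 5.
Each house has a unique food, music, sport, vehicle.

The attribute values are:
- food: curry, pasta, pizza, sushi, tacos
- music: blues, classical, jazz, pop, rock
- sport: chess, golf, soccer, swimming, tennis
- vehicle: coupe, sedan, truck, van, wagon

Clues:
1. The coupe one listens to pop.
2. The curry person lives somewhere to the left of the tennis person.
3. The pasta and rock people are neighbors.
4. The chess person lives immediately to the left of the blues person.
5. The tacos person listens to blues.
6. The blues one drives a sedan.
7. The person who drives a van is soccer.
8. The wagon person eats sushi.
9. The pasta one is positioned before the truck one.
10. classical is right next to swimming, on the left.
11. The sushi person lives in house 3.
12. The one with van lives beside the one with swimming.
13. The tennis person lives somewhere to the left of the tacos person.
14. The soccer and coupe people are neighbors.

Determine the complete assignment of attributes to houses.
Solution:

House | Food | Music | Sport | Vehicle
--------------------------------------
  1   | curry | classical | soccer | van
  2   | pasta | pop | swimming | coupe
  3   | sushi | rock | tennis | wagon
  4   | pizza | jazz | chess | truck
  5   | tacos | blues | golf | sedan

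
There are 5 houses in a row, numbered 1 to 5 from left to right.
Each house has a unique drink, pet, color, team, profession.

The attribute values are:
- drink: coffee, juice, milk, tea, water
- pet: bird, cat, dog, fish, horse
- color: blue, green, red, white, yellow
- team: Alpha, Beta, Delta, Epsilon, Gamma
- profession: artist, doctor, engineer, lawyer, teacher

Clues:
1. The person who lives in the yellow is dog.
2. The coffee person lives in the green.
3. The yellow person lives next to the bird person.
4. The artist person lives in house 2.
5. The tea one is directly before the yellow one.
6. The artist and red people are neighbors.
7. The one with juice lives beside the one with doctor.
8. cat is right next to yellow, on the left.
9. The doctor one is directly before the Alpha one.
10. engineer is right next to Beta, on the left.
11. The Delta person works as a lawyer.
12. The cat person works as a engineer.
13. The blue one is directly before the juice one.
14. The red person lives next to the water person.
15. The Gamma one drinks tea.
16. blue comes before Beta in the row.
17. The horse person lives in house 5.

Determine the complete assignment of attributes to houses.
Solution:

House | Drink | Pet | Color | Team | Profession
-----------------------------------------------
  1   | tea | cat | blue | Gamma | engineer
  2   | juice | dog | yellow | Beta | artist
  3   | milk | bird | red | Epsilon | doctor
  4   | water | fish | white | Alpha | teacher
  5   | coffee | horse | green | Delta | lawyer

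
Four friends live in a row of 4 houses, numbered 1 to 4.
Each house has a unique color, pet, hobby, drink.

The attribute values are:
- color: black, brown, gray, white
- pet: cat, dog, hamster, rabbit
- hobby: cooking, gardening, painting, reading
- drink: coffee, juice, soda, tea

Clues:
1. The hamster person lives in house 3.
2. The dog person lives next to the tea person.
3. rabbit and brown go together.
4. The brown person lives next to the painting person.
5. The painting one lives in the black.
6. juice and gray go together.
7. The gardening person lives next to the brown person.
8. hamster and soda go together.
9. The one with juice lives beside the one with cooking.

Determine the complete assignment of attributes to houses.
Solution:

House | Color | Pet | Hobby | Drink
-----------------------------------
  1   | gray | dog | gardening | juice
  2   | brown | rabbit | cooking | tea
  3   | black | hamster | painting | soda
  4   | white | cat | reading | coffee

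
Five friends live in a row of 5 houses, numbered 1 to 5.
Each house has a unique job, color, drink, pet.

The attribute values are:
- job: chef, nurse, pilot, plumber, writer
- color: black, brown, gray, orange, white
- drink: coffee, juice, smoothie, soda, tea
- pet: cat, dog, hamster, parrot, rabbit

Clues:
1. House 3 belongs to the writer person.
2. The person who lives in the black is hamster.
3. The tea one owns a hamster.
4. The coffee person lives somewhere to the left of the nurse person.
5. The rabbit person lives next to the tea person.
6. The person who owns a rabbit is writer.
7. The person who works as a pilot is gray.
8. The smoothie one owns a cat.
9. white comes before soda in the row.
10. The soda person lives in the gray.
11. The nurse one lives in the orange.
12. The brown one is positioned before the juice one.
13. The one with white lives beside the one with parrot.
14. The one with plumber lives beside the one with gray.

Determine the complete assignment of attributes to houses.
Solution:

House | Job | Color | Drink | Pet
---------------------------------
  1   | plumber | white | smoothie | cat
  2   | pilot | gray | soda | parrot
  3   | writer | brown | coffee | rabbit
  4   | chef | black | tea | hamster
  5   | nurse | orange | juice | dog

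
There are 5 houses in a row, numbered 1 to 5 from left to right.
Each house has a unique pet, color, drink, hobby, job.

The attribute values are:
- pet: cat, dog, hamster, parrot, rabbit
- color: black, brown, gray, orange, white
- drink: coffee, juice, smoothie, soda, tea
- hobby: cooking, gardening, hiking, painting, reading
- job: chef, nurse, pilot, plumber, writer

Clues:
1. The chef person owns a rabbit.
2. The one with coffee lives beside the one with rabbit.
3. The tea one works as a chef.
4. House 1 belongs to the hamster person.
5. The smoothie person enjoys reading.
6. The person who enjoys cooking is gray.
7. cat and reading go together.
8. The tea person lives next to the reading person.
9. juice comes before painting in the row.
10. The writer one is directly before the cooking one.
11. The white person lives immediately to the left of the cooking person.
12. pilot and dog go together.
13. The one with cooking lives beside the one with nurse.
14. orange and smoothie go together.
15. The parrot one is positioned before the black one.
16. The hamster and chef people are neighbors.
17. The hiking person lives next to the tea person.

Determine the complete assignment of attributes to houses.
Solution:

House | Pet | Color | Drink | Hobby | Job
-----------------------------------------
  1   | hamster | white | coffee | hiking | writer
  2   | rabbit | gray | tea | cooking | chef
  3   | cat | orange | smoothie | reading | nurse
  4   | parrot | brown | juice | gardening | plumber
  5   | dog | black | soda | painting | pilot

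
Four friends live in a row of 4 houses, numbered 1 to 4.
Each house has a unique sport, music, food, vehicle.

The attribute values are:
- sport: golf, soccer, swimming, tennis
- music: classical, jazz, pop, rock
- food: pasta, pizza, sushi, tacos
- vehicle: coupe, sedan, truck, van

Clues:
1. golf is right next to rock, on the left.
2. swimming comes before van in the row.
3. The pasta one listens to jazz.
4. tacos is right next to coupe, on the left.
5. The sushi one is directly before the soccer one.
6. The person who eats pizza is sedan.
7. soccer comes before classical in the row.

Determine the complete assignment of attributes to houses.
Solution:

House | Sport | Music | Food | Vehicle
--------------------------------------
  1   | golf | pop | tacos | truck
  2   | swimming | rock | sushi | coupe
  3   | soccer | jazz | pasta | van
  4   | tennis | classical | pizza | sedan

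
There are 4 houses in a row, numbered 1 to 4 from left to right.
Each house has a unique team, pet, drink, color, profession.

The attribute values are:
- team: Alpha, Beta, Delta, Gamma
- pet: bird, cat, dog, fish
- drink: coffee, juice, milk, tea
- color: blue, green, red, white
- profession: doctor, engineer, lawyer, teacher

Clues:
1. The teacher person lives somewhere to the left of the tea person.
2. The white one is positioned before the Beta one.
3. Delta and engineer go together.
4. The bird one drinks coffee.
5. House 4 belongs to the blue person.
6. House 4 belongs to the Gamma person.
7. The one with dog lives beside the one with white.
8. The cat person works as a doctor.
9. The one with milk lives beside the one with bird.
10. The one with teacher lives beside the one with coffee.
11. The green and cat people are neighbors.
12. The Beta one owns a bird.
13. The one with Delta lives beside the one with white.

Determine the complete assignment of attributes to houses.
Solution:

House | Team | Pet | Drink | Color | Profession
-----------------------------------------------
  1   | Delta | dog | juice | red | engineer
  2   | Alpha | fish | milk | white | teacher
  3   | Beta | bird | coffee | green | lawyer
  4   | Gamma | cat | tea | blue | doctor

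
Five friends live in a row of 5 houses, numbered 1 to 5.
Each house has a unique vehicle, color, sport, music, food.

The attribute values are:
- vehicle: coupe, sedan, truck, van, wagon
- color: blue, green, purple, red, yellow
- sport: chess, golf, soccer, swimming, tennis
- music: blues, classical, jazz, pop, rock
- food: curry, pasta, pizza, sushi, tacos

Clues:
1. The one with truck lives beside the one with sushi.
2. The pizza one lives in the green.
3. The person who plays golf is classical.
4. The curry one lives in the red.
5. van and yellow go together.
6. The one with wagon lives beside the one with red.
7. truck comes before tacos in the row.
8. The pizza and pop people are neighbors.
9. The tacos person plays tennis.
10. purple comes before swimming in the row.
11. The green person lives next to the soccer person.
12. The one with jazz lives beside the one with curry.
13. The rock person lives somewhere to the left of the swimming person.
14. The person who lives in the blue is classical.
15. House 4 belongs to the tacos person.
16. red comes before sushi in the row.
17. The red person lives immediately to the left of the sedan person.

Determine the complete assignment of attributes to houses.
Solution:

House | Vehicle | Color | Sport | Music | Food
----------------------------------------------
  1   | wagon | green | chess | jazz | pizza
  2   | truck | red | soccer | pop | curry
  3   | sedan | blue | golf | classical | sushi
  4   | coupe | purple | tennis | rock | tacos
  5   | van | yellow | swimming | blues | pasta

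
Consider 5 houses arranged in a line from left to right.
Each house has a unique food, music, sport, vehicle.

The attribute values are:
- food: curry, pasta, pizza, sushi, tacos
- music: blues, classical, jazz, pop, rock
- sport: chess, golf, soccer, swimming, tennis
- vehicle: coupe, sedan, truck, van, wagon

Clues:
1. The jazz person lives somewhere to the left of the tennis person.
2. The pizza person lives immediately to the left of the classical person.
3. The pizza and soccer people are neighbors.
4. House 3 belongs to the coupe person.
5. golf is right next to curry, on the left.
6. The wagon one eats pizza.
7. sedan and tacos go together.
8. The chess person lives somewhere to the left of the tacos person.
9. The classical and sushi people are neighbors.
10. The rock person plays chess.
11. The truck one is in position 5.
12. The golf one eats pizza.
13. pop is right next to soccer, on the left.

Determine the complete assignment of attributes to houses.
Solution:

House | Food | Music | Sport | Vehicle
--------------------------------------
  1   | pizza | pop | golf | wagon
  2   | curry | classical | soccer | van
  3   | sushi | rock | chess | coupe
  4   | tacos | jazz | swimming | sedan
  5   | pasta | blues | tennis | truck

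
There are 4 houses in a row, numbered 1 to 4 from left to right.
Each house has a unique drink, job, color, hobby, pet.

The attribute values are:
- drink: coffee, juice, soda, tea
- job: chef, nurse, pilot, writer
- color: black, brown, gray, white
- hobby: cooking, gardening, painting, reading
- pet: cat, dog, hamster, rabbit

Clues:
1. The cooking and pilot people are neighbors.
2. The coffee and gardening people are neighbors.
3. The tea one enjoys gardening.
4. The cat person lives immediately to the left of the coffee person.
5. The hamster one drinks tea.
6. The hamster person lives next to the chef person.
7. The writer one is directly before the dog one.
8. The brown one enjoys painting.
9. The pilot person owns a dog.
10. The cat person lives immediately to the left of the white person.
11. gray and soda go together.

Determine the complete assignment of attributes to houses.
Solution:

House | Drink | Job | Color | Hobby | Pet
-----------------------------------------
  1   | soda | writer | gray | cooking | cat
  2   | coffee | pilot | white | reading | dog
  3   | tea | nurse | black | gardening | hamster
  4   | juice | chef | brown | painting | rabbit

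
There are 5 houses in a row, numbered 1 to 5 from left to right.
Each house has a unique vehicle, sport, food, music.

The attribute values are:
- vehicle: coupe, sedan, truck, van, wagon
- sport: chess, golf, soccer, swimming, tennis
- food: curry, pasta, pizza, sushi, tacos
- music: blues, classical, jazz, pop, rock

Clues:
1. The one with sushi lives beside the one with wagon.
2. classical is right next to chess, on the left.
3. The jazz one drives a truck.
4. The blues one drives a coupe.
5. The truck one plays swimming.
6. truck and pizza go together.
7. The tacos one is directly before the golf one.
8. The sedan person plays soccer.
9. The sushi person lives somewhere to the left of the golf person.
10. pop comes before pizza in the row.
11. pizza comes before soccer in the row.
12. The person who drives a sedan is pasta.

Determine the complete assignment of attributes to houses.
Solution:

House | Vehicle | Sport | Food | Music
--------------------------------------
  1   | van | tennis | sushi | classical
  2   | wagon | chess | tacos | pop
  3   | coupe | golf | curry | blues
  4   | truck | swimming | pizza | jazz
  5   | sedan | soccer | pasta | rock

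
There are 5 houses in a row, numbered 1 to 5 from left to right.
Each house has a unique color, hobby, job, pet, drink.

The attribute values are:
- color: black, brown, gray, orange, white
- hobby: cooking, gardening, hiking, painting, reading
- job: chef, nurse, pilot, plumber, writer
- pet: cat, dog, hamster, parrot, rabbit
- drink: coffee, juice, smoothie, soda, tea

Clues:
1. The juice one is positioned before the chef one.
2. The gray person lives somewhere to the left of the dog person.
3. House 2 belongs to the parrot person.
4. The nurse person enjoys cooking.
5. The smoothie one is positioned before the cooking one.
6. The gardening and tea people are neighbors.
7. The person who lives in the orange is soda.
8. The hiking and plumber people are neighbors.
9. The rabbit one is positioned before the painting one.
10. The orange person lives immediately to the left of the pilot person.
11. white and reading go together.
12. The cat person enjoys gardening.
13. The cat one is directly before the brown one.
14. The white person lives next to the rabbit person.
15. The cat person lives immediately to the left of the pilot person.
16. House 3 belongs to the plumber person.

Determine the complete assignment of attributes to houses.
Solution:

House | Color | Hobby | Job | Pet | Drink
-----------------------------------------
  1   | orange | gardening | writer | cat | soda
  2   | brown | hiking | pilot | parrot | tea
  3   | white | reading | plumber | hamster | smoothie
  4   | gray | cooking | nurse | rabbit | juice
  5   | black | painting | chef | dog | coffee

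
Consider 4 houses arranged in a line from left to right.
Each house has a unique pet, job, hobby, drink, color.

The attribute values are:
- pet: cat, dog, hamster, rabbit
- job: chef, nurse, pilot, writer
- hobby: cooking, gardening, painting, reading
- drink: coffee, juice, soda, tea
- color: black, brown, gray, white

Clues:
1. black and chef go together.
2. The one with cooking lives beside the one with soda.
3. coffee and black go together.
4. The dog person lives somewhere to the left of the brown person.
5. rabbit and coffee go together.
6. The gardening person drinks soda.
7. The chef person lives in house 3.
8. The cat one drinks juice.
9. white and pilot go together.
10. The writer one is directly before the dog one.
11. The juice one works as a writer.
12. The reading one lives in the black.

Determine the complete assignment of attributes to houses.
Solution:

House | Pet | Job | Hobby | Drink | Color
-----------------------------------------
  1   | cat | writer | cooking | juice | gray
  2   | dog | pilot | gardening | soda | white
  3   | rabbit | chef | reading | coffee | black
  4   | hamster | nurse | painting | tea | brown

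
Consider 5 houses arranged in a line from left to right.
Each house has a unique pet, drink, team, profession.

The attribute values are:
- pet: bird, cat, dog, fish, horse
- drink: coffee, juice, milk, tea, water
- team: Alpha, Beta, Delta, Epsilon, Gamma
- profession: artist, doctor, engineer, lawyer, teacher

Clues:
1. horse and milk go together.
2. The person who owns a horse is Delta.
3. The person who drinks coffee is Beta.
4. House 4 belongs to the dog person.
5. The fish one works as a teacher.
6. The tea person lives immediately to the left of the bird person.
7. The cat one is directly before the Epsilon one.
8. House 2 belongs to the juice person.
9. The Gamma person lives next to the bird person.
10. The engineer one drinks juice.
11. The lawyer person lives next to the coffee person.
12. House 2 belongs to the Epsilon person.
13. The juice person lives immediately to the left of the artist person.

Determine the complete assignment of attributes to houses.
Solution:

House | Pet | Drink | Team | Profession
---------------------------------------
  1   | cat | tea | Gamma | doctor
  2   | bird | juice | Epsilon | engineer
  3   | horse | milk | Delta | artist
  4   | dog | water | Alpha | lawyer
  5   | fish | coffee | Beta | teacher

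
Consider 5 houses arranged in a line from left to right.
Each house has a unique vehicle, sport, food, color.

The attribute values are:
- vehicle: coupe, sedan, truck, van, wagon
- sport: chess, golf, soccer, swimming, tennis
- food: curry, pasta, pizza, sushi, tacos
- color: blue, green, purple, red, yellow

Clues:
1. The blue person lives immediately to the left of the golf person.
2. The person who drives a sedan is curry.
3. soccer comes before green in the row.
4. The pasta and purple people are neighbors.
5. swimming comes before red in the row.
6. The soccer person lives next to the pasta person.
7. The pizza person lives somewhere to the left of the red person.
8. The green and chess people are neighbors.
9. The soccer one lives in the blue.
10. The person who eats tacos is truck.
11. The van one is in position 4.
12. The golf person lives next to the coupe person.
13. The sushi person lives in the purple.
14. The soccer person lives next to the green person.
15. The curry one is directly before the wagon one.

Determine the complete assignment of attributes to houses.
Solution:

House | Vehicle | Sport | Food | Color
--------------------------------------
  1   | sedan | soccer | curry | blue
  2   | wagon | golf | pasta | green
  3   | coupe | chess | sushi | purple
  4   | van | swimming | pizza | yellow
  5   | truck | tennis | tacos | red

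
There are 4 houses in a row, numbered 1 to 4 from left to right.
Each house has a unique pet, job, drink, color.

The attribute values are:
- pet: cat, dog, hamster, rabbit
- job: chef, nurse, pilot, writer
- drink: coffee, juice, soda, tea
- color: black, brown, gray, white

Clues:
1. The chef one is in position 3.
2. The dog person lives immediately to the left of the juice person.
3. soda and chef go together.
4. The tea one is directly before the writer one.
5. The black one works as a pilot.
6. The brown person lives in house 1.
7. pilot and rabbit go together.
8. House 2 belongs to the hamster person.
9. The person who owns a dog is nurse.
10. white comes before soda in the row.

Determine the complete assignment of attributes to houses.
Solution:

House | Pet | Job | Drink | Color
---------------------------------
  1   | dog | nurse | tea | brown
  2   | hamster | writer | juice | white
  3   | cat | chef | soda | gray
  4   | rabbit | pilot | coffee | black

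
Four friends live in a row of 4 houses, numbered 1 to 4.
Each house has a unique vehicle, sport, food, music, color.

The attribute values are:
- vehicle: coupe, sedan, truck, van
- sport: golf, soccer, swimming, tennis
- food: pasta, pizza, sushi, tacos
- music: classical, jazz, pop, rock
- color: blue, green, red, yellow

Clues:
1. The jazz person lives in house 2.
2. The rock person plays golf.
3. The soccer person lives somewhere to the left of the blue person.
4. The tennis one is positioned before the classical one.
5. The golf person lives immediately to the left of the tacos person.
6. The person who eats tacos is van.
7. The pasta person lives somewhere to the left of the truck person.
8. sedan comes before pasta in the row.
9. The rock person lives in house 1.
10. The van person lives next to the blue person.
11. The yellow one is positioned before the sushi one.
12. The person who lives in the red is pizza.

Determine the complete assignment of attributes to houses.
Solution:

House | Vehicle | Sport | Food | Music | Color
----------------------------------------------
  1   | sedan | golf | pizza | rock | red
  2   | van | soccer | tacos | jazz | yellow
  3   | coupe | tennis | pasta | pop | blue
  4   | truck | swimming | sushi | classical | green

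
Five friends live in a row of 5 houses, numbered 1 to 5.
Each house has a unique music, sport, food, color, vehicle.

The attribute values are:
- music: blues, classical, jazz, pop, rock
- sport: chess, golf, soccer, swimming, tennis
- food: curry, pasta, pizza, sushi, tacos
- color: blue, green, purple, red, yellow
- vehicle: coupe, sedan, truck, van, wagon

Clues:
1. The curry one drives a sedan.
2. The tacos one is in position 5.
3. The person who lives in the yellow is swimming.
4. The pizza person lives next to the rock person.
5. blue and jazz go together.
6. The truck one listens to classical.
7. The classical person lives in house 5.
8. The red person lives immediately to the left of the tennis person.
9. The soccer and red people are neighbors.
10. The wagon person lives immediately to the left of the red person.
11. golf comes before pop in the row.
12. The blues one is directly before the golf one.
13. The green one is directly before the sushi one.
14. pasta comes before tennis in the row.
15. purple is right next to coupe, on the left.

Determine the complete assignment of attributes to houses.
Solution:

House | Music | Sport | Food | Color | Vehicle
----------------------------------------------
  1   | blues | soccer | pizza | purple | wagon
  2   | rock | golf | pasta | red | coupe
  3   | pop | tennis | curry | green | sedan
  4   | jazz | chess | sushi | blue | van
  5   | classical | swimming | tacos | yellow | truck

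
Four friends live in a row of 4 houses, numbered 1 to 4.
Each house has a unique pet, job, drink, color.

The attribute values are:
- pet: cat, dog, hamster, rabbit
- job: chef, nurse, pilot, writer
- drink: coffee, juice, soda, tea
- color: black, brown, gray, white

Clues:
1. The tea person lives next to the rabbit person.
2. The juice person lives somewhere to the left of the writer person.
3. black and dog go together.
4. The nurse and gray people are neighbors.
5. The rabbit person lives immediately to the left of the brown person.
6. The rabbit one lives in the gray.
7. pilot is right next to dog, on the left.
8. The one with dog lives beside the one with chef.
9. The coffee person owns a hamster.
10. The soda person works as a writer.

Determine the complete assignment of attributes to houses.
Solution:

House | Pet | Job | Drink | Color
---------------------------------
  1   | hamster | pilot | coffee | white
  2   | dog | nurse | tea | black
  3   | rabbit | chef | juice | gray
  4   | cat | writer | soda | brown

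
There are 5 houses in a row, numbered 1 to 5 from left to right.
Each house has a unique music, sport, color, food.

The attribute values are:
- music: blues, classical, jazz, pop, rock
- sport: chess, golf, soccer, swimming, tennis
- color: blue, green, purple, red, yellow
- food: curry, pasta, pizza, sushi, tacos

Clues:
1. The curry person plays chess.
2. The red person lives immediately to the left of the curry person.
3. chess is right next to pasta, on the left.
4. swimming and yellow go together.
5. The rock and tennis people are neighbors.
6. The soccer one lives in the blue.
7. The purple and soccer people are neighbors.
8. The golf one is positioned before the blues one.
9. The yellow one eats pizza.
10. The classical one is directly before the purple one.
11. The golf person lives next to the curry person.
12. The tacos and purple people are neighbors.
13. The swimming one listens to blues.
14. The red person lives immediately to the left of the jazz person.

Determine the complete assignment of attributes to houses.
Solution:

House | Music | Sport | Color | Food
------------------------------------
  1   | classical | golf | red | tacos
  2   | jazz | chess | purple | curry
  3   | rock | soccer | blue | pasta
  4   | pop | tennis | green | sushi
  5   | blues | swimming | yellow | pizza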